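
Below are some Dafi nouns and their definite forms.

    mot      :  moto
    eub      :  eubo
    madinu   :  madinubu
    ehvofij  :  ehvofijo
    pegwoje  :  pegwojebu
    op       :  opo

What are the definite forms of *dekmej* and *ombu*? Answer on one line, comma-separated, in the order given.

The alternation tracks the final sound of the stem — -o when the stem ends in a consonant (*mot*, *eub*, *ehvofij*, *op*); -bu when the stem ends in a vowel (*madinu*, *pegwoje*).
The final sound of *dekmej* is /j/, which is a consonant, so the suffix is -o, giving *dekmejo*.
Since the final sound of *ombu* is /u/ (a vowel), it takes -bu, giving *ombubu*.

dekmejo, ombubu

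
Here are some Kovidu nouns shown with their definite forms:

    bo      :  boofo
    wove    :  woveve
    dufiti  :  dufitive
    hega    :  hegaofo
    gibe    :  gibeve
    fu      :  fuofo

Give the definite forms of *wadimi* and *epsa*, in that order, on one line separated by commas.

wadimive, epsaofo

The pattern is front/back vowel harmony: -ve when the last vowel of the stem is a front vowel (*wove*, *dufiti*, *gibe*); -ofo when the last vowel of the stem is a back vowel (*bo*, *hega*, *fu*).
*wadimi* — last vowel /i/ (a front vowel) → -ve → *wadimive*.
*epsa* — last vowel /a/ (a back vowel) → -ofo → *epsaofo*.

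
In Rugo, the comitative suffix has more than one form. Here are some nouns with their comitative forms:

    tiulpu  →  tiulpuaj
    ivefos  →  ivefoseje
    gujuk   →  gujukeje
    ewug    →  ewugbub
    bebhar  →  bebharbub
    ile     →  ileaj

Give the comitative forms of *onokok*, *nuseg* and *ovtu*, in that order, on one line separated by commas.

Looking at the final sound of each stem: -eje when the stem ends in a voiceless consonant (*ivefos*, *gujuk*); -bub when the stem ends in a voiced consonant (*ewug*, *bebhar*); -aj when the stem ends in a vowel (*tiulpu*, *ile*).
*onokok*: final sound = /k/, a voiceless consonant → -eje → *onokokeje*.
Since the final sound of *nuseg* is /g/ (a voiced consonant), it takes -bub, giving *nusegbub*.
The final sound of *ovtu* is /u/, which is a vowel, so the suffix is -aj, giving *ovtuaj*.

onokokeje, nusegbub, ovtuaj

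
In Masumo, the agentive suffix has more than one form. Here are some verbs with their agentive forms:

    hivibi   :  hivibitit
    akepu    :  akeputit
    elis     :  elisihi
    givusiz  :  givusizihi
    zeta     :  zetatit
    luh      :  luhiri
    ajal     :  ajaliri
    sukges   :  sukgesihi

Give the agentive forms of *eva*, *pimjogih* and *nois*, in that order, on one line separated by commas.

evatit, pimjogihiri, noisihi

The suffix is conditioned by the final sound: -ihi when the stem ends in a sibilant (*elis*, *givusiz*, *sukges*); -iri when the stem ends in a non-sibilant consonant (*luh*, *ajal*); -tit when the stem ends in a vowel (*hivibi*, *akepu*, *zeta*).
The final sound of *eva* is /a/, which is a vowel, so the suffix is -tit, giving *evatit*.
*pimjogih*: final sound = /h/, a non-sibilant consonant → -iri → *pimjogihiri*.
Since the final sound of *nois* is /s/ (a sibilant), it takes -ihi, giving *noisihi*.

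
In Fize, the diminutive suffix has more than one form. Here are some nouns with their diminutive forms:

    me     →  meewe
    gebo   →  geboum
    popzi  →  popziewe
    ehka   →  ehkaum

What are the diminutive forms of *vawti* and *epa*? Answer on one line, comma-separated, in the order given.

vawtiewe, epaum

Looking at the last vowel of each stem: -ewe when the last vowel of the stem is a front vowel (*me*, *popzi*); -um when the last vowel of the stem is a back vowel (*gebo*, *ehka*).
The last vowel of *vawti* is /i/, which is a front vowel, so the suffix is -ewe, giving *vawtiewe*.
Since the last vowel of *epa* is /a/ (a back vowel), it takes -um, giving *epaum*.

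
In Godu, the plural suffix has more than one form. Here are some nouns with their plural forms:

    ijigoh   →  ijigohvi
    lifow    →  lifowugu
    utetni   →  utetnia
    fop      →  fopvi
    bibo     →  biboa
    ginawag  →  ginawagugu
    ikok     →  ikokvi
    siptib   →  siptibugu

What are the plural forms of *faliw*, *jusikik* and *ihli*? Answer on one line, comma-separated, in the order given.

The suffix is conditioned by the final sound: -vi when the stem ends in a voiceless consonant (*ijigoh*, *fop*, *ikok*); -ugu when the stem ends in a voiced consonant (*lifow*, *ginawag*, *siptib*); -a when the stem ends in a vowel (*utetni*, *bibo*).
*faliw* — final sound /w/ (a voiced consonant) → -ugu → *faliwugu*.
Since the final sound of *jusikik* is /k/ (a voiceless consonant), it takes -vi, giving *jusikikvi*.
Since the final sound of *ihli* is /i/ (a vowel), it takes -a, giving *ihlia*.

faliwugu, jusikikvi, ihlia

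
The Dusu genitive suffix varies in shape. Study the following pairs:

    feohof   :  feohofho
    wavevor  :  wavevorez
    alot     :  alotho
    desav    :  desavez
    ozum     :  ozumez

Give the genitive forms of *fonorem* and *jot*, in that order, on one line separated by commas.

Looking at the final consonant of each stem: -ho when the stem ends in a voiceless consonant (*feohof*, *alot*); -ez when the stem ends in a voiced consonant (*wavevor*, *desav*, *ozum*).
The final consonant of *fonorem* is /m/, which is voiced, so the suffix is -ez, giving *fonoremez*.
*jot*: final consonant = /t/, voiceless → -ho → *jotho*.

fonoremez, jotho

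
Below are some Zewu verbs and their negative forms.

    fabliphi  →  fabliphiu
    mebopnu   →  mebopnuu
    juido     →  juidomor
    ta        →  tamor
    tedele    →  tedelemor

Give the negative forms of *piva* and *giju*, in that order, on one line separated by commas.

pivamor, gijuu

The alternation tracks the last vowel of the stem — -u when the last vowel of the stem is a high vowel (*fabliphi*, *mebopnu*); -mor when the last vowel of the stem is a non-high vowel (*juido*, *ta*, *tedele*).
Since the last vowel of *piva* is /a/ (a non-high vowel), it takes -mor, giving *pivamor*.
*giju*: last vowel = /u/, a high vowel → -u → *gijuu*.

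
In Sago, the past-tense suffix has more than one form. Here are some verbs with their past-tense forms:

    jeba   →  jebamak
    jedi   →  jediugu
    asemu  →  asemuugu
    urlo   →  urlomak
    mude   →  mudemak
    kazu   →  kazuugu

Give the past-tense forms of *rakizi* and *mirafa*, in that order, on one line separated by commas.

rakiziugu, mirafamak

The pattern is height harmony: -ugu when the last vowel of the stem is a high vowel (*jedi*, *asemu*, *kazu*); -mak when the last vowel of the stem is a non-high vowel (*jeba*, *urlo*, *mude*).
*rakizi*: last vowel = /i/, a high vowel → -ugu → *rakiziugu*.
Since the last vowel of *mirafa* is /a/ (a non-high vowel), it takes -mak, giving *mirafamak*.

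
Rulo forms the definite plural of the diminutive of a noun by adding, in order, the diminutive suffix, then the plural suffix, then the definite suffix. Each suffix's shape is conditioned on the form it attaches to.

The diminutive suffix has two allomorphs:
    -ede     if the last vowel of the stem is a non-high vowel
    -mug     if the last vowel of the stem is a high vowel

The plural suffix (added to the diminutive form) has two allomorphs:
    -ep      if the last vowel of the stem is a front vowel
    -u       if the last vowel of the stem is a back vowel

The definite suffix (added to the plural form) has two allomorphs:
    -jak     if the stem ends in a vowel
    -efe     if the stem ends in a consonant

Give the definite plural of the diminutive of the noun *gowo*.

gowoedeepefe

*gowo* — last vowel /o/ (a non-high vowel) → -ede → *gowoede*.
Since the last vowel of the diminutive form *gowoede* is /e/ (a front vowel), it takes -ep, giving *gowoedeep*.
The final sound of the plural form *gowoedeep* is /p/, which is a consonant, so the definite suffix is -efe, giving *gowoedeepefe*.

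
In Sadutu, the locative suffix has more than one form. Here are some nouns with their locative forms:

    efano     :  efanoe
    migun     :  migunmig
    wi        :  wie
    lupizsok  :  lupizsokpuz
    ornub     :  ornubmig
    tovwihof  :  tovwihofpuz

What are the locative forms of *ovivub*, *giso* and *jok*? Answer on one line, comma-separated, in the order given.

The suffix is conditioned by the final sound: -puz when the stem ends in a voiceless consonant (*lupizsok*, *tovwihof*); -mig when the stem ends in a voiced consonant (*migun*, *ornub*); -e when the stem ends in a vowel (*efano*, *wi*).
Since the final sound of *ovivub* is /b/ (a voiced consonant), it takes -mig, giving *ovivubmig*.
*giso*: final sound = /o/, a vowel → -e → *gisoe*.
The final sound of *jok* is /k/, which is a voiceless consonant, so the suffix is -puz, giving *jokpuz*.

ovivubmig, gisoe, jokpuz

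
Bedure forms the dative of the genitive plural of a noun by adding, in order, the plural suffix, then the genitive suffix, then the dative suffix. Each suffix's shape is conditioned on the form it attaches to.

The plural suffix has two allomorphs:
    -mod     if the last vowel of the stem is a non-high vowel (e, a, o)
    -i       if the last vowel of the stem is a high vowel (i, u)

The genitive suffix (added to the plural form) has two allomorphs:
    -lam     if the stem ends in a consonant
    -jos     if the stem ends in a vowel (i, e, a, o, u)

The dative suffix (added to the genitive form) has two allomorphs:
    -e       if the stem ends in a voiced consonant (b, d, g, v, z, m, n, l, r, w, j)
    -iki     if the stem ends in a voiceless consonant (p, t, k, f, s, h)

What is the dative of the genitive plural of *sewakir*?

*sewakir* — last vowel /i/ (a high vowel) → -i → *sewakiri*.
The plural form *sewakiri*: final sound = /i/, a vowel → -jos → *sewakirijos*.
The genitive form *sewakirijos*: final consonant = /s/, voiceless → -iki → *sewakirijosiki*.

sewakirijosiki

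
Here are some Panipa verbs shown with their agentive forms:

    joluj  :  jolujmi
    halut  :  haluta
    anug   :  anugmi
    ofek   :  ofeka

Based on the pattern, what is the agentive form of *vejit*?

vejita

The alternation tracks the final consonant of the stem — -a when the stem ends in a voiceless consonant (*halut*, *ofek*); -mi when the stem ends in a voiced consonant (*joluj*, *anug*).
Since the final consonant of *vejit* is /t/ (voiceless), it takes -a, giving *vejita*.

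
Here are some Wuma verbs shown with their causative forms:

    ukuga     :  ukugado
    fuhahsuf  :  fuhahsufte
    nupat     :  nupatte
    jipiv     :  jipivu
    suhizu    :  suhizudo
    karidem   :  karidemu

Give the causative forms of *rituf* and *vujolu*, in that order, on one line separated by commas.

The suffix is conditioned by the final sound: -te when the stem ends in a voiceless consonant (*fuhahsuf*, *nupat*); -u when the stem ends in a voiced consonant (*jipiv*, *karidem*); -do when the stem ends in a vowel (*ukuga*, *suhizu*).
The final sound of *rituf* is /f/, which is a voiceless consonant, so the suffix is -te, giving *ritufte*.
*vujolu*: final sound = /u/, a vowel → -do → *vujoludo*.

ritufte, vujoludo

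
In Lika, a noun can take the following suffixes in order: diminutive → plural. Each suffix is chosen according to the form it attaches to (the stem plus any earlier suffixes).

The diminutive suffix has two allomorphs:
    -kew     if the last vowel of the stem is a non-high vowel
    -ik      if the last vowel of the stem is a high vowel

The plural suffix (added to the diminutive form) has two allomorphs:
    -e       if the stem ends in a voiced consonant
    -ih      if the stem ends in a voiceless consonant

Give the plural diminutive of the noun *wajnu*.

*wajnu* — last vowel /u/ (a high vowel) → -ik → *wajnuik*.
The diminutive form *wajnuik* — final consonant /k/ (voiceless) → -ih → *wajnuikih*.

wajnuikih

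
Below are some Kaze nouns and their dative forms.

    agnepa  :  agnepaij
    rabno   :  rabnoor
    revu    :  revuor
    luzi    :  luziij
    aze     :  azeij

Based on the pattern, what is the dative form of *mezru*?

The alternation tracks the last vowel of the stem — -or when the last vowel of the stem is a rounded vowel (*rabno*, *revu*); -ij when the last vowel of the stem is an unrounded vowel (*agnepa*, *luzi*, *aze*).
The last vowel of *mezru* is /u/, which is a rounded vowel, so the suffix is -or, giving *mezruor*.

mezruor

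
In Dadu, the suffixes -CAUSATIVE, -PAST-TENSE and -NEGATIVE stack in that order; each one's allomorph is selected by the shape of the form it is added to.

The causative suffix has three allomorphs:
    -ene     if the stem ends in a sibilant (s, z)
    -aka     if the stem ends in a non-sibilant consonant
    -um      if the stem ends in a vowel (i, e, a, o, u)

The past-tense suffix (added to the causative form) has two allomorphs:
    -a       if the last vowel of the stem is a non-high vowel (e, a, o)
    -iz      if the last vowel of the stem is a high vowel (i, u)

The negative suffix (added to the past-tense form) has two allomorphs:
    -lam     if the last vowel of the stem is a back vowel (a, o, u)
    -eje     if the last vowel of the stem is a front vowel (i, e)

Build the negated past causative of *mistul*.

Since the final sound of *mistul* is /l/ (a non-sibilant consonant), it takes -aka, giving *mistulaka*.
The causative form *mistulaka*: last vowel = /a/, a non-high vowel → -a → *mistulakaa*.
Since the last vowel of the past-tense form *mistulakaa* is /a/ (a back vowel), it takes -lam, giving *mistulakaalam*.

mistulakaalam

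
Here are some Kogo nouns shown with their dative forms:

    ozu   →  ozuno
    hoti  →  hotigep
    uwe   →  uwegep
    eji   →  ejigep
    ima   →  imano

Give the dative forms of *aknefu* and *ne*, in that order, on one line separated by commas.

The alternation tracks the last vowel of the stem — -gep when the last vowel of the stem is a front vowel (*hoti*, *uwe*, *eji*); -no when the last vowel of the stem is a back vowel (*ozu*, *ima*).
Since the last vowel of *aknefu* is /u/ (a back vowel), it takes -no, giving *aknefuno*.
Since the last vowel of *ne* is /e/ (a front vowel), it takes -gep, giving *negep*.

aknefuno, negep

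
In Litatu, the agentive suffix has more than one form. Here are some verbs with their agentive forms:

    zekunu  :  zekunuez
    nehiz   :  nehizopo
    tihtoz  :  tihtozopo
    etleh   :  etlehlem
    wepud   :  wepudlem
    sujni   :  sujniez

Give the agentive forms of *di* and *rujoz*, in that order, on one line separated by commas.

diez, rujozopo

The alternation tracks the final sound of the stem — -opo when the stem ends in a sibilant (*nehiz*, *tihtoz*); -lem when the stem ends in a non-sibilant consonant (*etleh*, *wepud*); -ez when the stem ends in a vowel (*zekunu*, *sujni*).
The final sound of *di* is /i/, which is a vowel, so the suffix is -ez, giving *diez*.
*rujoz*: final sound = /z/, a sibilant → -opo → *rujozopo*.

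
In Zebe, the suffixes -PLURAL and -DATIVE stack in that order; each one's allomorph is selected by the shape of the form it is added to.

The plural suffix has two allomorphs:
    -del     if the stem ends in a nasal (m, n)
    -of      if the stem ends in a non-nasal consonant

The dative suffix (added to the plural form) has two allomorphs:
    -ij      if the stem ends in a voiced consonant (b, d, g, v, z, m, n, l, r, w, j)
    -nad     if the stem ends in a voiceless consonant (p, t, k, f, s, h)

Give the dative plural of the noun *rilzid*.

*rilzid*: final consonant = /d/, non-nasal → -of → *rilzidof*.
Since the final consonant of the plural form *rilzidof* is /f/ (voiceless), it takes -nad, giving *rilzidofnad*.

rilzidofnad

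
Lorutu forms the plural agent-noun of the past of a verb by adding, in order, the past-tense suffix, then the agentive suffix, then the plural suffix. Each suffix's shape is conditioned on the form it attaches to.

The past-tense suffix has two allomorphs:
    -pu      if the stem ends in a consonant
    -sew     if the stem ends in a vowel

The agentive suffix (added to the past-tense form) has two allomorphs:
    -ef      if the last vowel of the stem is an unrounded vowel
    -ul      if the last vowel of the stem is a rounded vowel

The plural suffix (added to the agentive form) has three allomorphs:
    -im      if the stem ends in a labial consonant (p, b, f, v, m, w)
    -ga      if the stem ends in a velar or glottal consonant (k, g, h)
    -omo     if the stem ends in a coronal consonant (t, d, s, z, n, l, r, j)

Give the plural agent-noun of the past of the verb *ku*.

kusewefim

The final sound of *ku* is /u/, which is a vowel, so the past-tense suffix is -sew, giving *kusew*.
The past-tense form *kusew* — last vowel /e/ (an unrounded vowel) → -ef → *kusewef*.
Since the final consonant of the agentive form *kusewef* is /f/ (labial), it takes -im, giving *kusewefim*.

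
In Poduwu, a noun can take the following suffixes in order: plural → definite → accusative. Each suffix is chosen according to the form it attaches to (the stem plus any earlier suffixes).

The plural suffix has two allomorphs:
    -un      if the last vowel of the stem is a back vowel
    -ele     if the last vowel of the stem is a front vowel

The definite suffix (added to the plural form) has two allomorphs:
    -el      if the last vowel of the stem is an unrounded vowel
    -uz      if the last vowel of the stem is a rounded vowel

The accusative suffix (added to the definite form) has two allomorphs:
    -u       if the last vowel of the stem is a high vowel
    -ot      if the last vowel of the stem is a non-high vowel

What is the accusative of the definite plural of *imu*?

Since the last vowel of *imu* is /u/ (a back vowel), it takes -un, giving *imuun*.
The last vowel of the plural form *imuun* is /u/, which is a rounded vowel, so the definite suffix is -uz, giving *imuunuz*.
Since the last vowel of the definite form *imuunuz* is /u/ (a high vowel), it takes -u, giving *imuunuzu*.

imuunuzu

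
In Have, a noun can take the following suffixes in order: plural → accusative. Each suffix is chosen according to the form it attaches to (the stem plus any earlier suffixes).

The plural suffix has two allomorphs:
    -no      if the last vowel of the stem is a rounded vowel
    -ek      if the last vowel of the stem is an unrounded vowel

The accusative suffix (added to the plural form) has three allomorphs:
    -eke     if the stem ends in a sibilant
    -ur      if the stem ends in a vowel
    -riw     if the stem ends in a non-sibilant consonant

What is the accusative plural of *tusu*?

Since the last vowel of *tusu* is /u/ (a rounded vowel), it takes -no, giving *tusuno*.
The final sound of the plural form *tusuno* is /o/, which is a vowel, so the accusative suffix is -ur, giving *tusunour*.

tusunour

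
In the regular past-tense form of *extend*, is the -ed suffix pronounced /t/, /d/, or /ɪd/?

The stem *extend* ends in /t/ or /d/.
The -ed suffix is realized as /ɪd/ after /t, d/; as /t/ after other voiceless consonants; and as /d/ after other voiced sounds.
So -ed on *extend* is pronounced /ɪd/.

/ɪd/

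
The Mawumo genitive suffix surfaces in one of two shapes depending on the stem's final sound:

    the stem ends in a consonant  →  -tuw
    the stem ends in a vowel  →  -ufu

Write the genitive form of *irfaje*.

*irfaje*: final sound = /e/, a vowel → -ufu → *irfajeufu*.

irfajeufu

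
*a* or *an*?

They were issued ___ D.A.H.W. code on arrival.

The indefinite article is chosen by the initial *sound* of the following word, not its spelling.
The initialism *D.A.H.W.* is read letter by letter; the first letter, D, is pronounced /diː/, which begins with a consonant sound.
So the article is *a*: They were issued a D.A.H.W. code on arrival.

a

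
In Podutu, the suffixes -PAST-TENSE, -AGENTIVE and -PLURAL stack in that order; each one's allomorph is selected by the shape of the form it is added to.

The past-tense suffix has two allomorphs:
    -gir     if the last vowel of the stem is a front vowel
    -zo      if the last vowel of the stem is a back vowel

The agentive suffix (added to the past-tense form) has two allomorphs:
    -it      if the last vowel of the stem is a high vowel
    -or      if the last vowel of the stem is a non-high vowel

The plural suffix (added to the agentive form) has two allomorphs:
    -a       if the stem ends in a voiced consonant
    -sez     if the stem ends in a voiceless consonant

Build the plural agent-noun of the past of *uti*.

The last vowel of *uti* is /i/, which is a front vowel, so the past-tense suffix is -gir, giving *utigir*.
The last vowel of the past-tense form *utigir* is /i/, which is a high vowel, so the agentive suffix is -it, giving *utigirit*.
The agentive form *utigirit*: final consonant = /t/, voiceless → -sez → *utigiritsez*.

utigiritsez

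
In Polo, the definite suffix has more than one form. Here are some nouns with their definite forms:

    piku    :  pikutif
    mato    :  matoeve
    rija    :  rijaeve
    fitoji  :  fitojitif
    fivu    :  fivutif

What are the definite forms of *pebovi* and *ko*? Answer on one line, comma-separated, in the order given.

pebovitif, koeve

The pattern is height harmony: -tif when the last vowel of the stem is a high vowel (*piku*, *fitoji*, *fivu*); -eve when the last vowel of the stem is a non-high vowel (*mato*, *rija*).
*pebovi* — last vowel /i/ (a high vowel) → -tif → *pebovitif*.
Since the last vowel of *ko* is /o/ (a non-high vowel), it takes -eve, giving *koeve*.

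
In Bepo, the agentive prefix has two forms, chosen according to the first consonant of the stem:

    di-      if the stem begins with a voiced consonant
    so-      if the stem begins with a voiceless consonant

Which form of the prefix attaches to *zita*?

Since the first consonant of *zita* is /z/ (voiced), it takes di-.

di-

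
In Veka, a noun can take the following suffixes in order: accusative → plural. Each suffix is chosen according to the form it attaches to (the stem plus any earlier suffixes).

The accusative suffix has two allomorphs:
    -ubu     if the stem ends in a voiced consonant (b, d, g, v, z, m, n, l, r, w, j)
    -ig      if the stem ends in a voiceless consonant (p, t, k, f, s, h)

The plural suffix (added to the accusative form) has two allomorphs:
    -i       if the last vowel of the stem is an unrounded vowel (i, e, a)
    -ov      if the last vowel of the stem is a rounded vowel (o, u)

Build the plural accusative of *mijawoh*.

Since the final consonant of *mijawoh* is /h/ (voiceless), it takes -ig, giving *mijawohig*.
The last vowel of the accusative form *mijawohig* is /i/, which is an unrounded vowel, so the plural suffix is -i, giving *mijawohigi*.

mijawohigi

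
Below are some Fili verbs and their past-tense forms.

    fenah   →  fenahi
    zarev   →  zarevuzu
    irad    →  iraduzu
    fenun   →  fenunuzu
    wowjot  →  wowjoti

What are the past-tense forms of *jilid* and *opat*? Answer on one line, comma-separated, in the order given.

Looking at the final consonant of each stem: -i when the stem ends in a voiceless consonant (*fenah*, *wowjot*); -uzu when the stem ends in a voiced consonant (*zarev*, *irad*, *fenun*).
The final consonant of *jilid* is /d/, which is voiced, so the suffix is -uzu, giving *jiliduzu*.
*opat*: final consonant = /t/, voiceless → -i → *opati*.

jiliduzu, opati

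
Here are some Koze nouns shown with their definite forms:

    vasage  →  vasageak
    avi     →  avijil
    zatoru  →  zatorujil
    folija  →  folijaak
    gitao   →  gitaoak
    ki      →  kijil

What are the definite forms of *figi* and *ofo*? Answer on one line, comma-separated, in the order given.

figijil, ofoak

The pattern is height harmony: -jil when the last vowel of the stem is a high vowel (*avi*, *zatoru*, *ki*); -ak when the last vowel of the stem is a non-high vowel (*vasage*, *folija*, *gitao*).
Since the last vowel of *figi* is /i/ (a high vowel), it takes -jil, giving *figijil*.
Since the last vowel of *ofo* is /o/ (a non-high vowel), it takes -ak, giving *ofoak*.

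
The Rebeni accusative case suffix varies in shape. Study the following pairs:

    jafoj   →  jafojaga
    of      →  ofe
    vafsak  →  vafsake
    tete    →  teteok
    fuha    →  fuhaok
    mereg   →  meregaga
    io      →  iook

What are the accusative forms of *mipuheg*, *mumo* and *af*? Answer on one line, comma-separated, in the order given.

mipuhegaga, mumook, afe

Looking at the final sound of each stem: -e when the stem ends in a voiceless consonant (*of*, *vafsak*); -aga when the stem ends in a voiced consonant (*jafoj*, *mereg*); -ok when the stem ends in a vowel (*tete*, *fuha*, *io*).
The final sound of *mipuheg* is /g/, which is a voiced consonant, so the suffix is -aga, giving *mipuhegaga*.
Since the final sound of *mumo* is /o/ (a vowel), it takes -ok, giving *mumook*.
*af* — final sound /f/ (a voiceless consonant) → -e → *afe*.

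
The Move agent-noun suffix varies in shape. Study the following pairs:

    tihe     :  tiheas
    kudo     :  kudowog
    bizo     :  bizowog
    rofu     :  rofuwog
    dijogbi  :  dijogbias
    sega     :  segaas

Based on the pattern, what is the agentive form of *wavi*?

wavias

Looking at the last vowel of each stem: -wog when the last vowel of the stem is a rounded vowel (*kudo*, *bizo*, *rofu*); -as when the last vowel of the stem is an unrounded vowel (*tihe*, *dijogbi*, *sega*).
Since the last vowel of *wavi* is /i/ (an unrounded vowel), it takes -as, giving *wavias*.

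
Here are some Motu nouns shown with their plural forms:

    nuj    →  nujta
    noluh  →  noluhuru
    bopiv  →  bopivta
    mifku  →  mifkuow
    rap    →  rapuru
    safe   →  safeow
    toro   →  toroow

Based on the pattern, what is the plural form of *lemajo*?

lemajoow

The alternation tracks the final sound of the stem — -uru when the stem ends in a voiceless consonant (*noluh*, *rap*); -ta when the stem ends in a voiced consonant (*nuj*, *bopiv*); -ow when the stem ends in a vowel (*mifku*, *safe*, *toro*).
*lemajo*: final sound = /o/, a vowel → -ow → *lemajoow*.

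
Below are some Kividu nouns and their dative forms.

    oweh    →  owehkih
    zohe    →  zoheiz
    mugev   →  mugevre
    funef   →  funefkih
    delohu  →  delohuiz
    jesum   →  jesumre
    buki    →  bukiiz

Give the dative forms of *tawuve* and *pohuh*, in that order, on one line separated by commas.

The alternation tracks the final sound of the stem — -kih when the stem ends in a voiceless consonant (*oweh*, *funef*); -re when the stem ends in a voiced consonant (*mugev*, *jesum*); -iz when the stem ends in a vowel (*zohe*, *delohu*, *buki*).
The final sound of *tawuve* is /e/, which is a vowel, so the suffix is -iz, giving *tawuveiz*.
*pohuh*: final sound = /h/, a voiceless consonant → -kih → *pohuhkih*.

tawuveiz, pohuhkih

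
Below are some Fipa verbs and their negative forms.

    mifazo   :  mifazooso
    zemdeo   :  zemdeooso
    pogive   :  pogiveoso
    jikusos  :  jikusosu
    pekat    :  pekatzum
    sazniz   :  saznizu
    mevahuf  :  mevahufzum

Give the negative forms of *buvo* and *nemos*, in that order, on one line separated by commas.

buvooso, nemosu

The pattern is sibilance of the final sound: -u when the stem ends in a sibilant (*jikusos*, *sazniz*); -zum when the stem ends in a non-sibilant consonant (*pekat*, *mevahuf*); -oso when the stem ends in a vowel (*mifazo*, *zemdeo*, *pogive*).
*buvo*: final sound = /o/, a vowel → -oso → *buvooso*.
*nemos*: final sound = /s/, a sibilant → -u → *nemosu*.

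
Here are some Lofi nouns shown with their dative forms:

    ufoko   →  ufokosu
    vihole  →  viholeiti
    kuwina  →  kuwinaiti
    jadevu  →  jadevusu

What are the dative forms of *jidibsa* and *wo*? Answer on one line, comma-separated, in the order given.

The pattern is rounding harmony: -su when the last vowel of the stem is a rounded vowel (*ufoko*, *jadevu*); -iti when the last vowel of the stem is an unrounded vowel (*vihole*, *kuwina*).
*jidibsa* — last vowel /a/ (an unrounded vowel) → -iti → *jidibsaiti*.
The last vowel of *wo* is /o/, which is a rounded vowel, so the suffix is -su, giving *wosu*.

jidibsaiti, wosu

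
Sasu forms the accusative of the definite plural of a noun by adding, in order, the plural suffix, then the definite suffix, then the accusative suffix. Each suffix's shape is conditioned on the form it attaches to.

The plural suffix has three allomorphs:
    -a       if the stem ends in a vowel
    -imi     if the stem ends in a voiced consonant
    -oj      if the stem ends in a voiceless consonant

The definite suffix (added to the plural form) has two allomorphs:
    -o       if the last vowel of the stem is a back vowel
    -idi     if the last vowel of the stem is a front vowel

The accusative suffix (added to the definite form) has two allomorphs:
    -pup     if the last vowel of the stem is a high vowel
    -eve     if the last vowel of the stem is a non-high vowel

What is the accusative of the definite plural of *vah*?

vahojoeve

*vah* — final sound /h/ (a voiceless consonant) → -oj → *vahoj*.
The last vowel of the plural form *vahoj* is /o/, which is a back vowel, so the definite suffix is -o, giving *vahojo*.
The definite form *vahojo*: last vowel = /o/, a non-high vowel → -eve → *vahojoeve*.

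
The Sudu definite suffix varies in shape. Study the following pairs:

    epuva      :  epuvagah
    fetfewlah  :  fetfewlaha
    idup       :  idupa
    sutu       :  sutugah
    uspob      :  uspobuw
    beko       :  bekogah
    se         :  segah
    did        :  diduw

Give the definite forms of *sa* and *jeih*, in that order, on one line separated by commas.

The suffix is conditioned by the final sound: -a when the stem ends in a voiceless consonant (*fetfewlah*, *idup*); -uw when the stem ends in a voiced consonant (*uspob*, *did*); -gah when the stem ends in a vowel (*epuva*, *sutu*, *beko*, *se*).
Since the final sound of *sa* is /a/ (a vowel), it takes -gah, giving *sagah*.
Since the final sound of *jeih* is /h/ (a voiceless consonant), it takes -a, giving *jeiha*.

sagah, jeiha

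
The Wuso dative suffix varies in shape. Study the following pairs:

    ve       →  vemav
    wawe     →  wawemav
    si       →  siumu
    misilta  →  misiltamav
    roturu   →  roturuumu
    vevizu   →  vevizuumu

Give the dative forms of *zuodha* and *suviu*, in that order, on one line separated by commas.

The pattern is height harmony: -umu when the last vowel of the stem is a high vowel (*si*, *roturu*, *vevizu*); -mav when the last vowel of the stem is a non-high vowel (*ve*, *wawe*, *misilta*).
*zuodha*: last vowel = /a/, a non-high vowel → -mav → *zuodhamav*.
Since the last vowel of *suviu* is /u/ (a high vowel), it takes -umu, giving *suviuumu*.

zuodhamav, suviuumu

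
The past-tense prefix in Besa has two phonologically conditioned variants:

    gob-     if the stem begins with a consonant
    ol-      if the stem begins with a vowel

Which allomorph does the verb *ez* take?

The first sound of *ez* is /e/, which is a vowel, so the prefix is ol-.

ol-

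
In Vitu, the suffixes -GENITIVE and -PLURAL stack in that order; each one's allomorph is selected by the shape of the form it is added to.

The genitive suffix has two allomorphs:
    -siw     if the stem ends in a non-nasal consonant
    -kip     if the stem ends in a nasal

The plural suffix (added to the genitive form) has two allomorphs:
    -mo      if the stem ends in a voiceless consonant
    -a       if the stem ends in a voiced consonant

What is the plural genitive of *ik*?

iksiwa

The final consonant of *ik* is /k/, which is non-nasal, so the genitive suffix is -siw, giving *iksiw*.
The genitive form *iksiw* — final consonant /w/ (voiced) → -a → *iksiwa*.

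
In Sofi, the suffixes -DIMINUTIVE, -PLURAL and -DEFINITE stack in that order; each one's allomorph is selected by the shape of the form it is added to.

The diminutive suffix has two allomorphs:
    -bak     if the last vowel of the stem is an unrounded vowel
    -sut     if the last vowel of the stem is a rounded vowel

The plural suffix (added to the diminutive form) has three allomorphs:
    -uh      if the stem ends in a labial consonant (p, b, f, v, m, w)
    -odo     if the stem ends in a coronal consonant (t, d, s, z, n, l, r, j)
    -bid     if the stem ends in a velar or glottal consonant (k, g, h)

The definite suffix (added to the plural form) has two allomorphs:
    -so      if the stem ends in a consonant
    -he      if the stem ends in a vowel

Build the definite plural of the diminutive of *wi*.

The last vowel of *wi* is /i/, which is an unrounded vowel, so the diminutive suffix is -bak, giving *wibak*.
Since the final consonant of the diminutive form *wibak* is /k/ (velar/glottal), it takes -bid, giving *wibakbid*.
The plural form *wibakbid*: final sound = /d/, a consonant → -so → *wibakbidso*.

wibakbidso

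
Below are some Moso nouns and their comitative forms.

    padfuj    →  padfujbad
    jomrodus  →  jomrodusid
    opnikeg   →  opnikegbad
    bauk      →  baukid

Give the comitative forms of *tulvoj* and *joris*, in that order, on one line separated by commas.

tulvojbad, jorisid

Looking at the final consonant of each stem: -id when the stem ends in a voiceless consonant (*jomrodus*, *bauk*); -bad when the stem ends in a voiced consonant (*padfuj*, *opnikeg*).
*tulvoj* — final consonant /j/ (voiced) → -bad → *tulvojbad*.
*joris* — final consonant /s/ (voiceless) → -id → *jorisid*.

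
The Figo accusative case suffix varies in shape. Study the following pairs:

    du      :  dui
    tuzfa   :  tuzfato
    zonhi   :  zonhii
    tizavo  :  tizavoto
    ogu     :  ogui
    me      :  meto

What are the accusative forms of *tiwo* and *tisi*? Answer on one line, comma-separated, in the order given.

tiwoto, tisii

The suffix is conditioned by the last vowel: -i when the last vowel of the stem is a high vowel (*du*, *zonhi*, *ogu*); -to when the last vowel of the stem is a non-high vowel (*tuzfa*, *tizavo*, *me*).
*tiwo*: last vowel = /o/, a non-high vowel → -to → *tiwoto*.
The last vowel of *tisi* is /i/, which is a high vowel, so the suffix is -i, giving *tisii*.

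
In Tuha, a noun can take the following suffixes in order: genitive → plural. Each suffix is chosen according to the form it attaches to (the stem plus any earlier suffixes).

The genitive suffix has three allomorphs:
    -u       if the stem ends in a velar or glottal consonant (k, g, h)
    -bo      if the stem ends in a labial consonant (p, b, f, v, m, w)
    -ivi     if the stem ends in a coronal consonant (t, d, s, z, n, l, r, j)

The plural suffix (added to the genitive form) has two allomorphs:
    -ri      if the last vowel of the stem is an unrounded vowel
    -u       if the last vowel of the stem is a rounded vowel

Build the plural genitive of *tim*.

*tim* — final consonant /m/ (labial) → -bo → *timbo*.
Since the last vowel of the genitive form *timbo* is /o/ (a rounded vowel), it takes -u, giving *timbou*.

timbou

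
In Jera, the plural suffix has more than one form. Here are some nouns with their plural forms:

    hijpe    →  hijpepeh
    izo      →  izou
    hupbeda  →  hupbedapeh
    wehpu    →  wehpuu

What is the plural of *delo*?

delou

Looking at the last vowel of each stem: -u when the last vowel of the stem is a rounded vowel (*izo*, *wehpu*); -peh when the last vowel of the stem is an unrounded vowel (*hijpe*, *hupbeda*).
*delo*: last vowel = /o/, a rounded vowel → -u → *delou*.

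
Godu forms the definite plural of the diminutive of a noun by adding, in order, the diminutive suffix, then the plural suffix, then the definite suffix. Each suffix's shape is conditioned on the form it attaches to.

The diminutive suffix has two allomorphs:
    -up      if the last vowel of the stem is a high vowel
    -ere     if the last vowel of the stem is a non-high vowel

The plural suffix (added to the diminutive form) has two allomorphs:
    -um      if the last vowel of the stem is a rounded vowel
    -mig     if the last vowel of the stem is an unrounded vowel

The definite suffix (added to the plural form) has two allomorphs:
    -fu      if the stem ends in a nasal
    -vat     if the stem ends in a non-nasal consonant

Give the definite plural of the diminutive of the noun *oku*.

*oku* — last vowel /u/ (a high vowel) → -up → *okuup*.
The diminutive form *okuup*: last vowel = /u/, a rounded vowel → -um → *okuupum*.
The final consonant of the plural form *okuupum* is /m/, which is a nasal, so the definite suffix is -fu, giving *okuupumfu*.

okuupumfu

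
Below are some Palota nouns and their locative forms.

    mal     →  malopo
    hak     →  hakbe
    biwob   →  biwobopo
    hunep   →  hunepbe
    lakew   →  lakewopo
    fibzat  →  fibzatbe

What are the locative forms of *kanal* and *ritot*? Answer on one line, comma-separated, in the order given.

The alternation tracks the final consonant of the stem — -be when the stem ends in a voiceless consonant (*hak*, *hunep*, *fibzat*); -opo when the stem ends in a voiced consonant (*mal*, *biwob*, *lakew*).
*kanal*: final consonant = /l/, voiced → -opo → *kanalopo*.
*ritot* — final consonant /t/ (voiceless) → -be → *ritotbe*.

kanalopo, ritotbe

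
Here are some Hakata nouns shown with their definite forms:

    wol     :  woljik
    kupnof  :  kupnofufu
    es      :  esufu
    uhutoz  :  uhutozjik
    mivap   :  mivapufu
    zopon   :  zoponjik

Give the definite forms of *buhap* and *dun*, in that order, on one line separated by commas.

buhapufu, dunjik

The alternation tracks the final consonant of the stem — -ufu when the stem ends in a voiceless consonant (*kupnof*, *es*, *mivap*); -jik when the stem ends in a voiced consonant (*wol*, *uhutoz*, *zopon*).
Since the final consonant of *buhap* is /p/ (voiceless), it takes -ufu, giving *buhapufu*.
*dun* — final consonant /n/ (voiced) → -jik → *dunjik*.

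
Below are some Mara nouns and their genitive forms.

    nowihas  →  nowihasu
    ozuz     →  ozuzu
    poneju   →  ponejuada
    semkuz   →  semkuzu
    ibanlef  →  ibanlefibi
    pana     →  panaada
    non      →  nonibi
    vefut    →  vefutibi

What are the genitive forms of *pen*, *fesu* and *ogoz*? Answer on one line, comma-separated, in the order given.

penibi, fesuada, ogozu

Looking at the final sound of each stem: -u when the stem ends in a sibilant (*nowihas*, *ozuz*, *semkuz*); -ibi when the stem ends in a non-sibilant consonant (*ibanlef*, *non*, *vefut*); -ada when the stem ends in a vowel (*poneju*, *pana*).
*pen*: final sound = /n/, a non-sibilant consonant → -ibi → *penibi*.
*fesu*: final sound = /u/, a vowel → -ada → *fesuada*.
The final sound of *ogoz* is /z/, which is a sibilant, so the suffix is -u, giving *ogozu*.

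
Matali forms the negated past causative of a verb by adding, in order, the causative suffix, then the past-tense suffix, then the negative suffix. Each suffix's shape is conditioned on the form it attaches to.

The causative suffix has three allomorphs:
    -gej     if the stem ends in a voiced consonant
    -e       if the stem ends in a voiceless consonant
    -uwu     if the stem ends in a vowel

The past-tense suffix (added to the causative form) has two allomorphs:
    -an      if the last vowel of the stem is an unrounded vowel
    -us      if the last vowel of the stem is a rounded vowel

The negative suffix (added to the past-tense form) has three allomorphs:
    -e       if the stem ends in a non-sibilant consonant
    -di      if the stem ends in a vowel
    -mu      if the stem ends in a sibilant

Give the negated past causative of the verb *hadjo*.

hadjouwuusmu

*hadjo*: final sound = /o/, a vowel → -uwu → *hadjouwu*.
The causative form *hadjouwu*: last vowel = /u/, a rounded vowel → -us → *hadjouwuus*.
The final sound of the past-tense form *hadjouwuus* is /s/, which is a sibilant, so the negative suffix is -mu, giving *hadjouwuusmu*.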